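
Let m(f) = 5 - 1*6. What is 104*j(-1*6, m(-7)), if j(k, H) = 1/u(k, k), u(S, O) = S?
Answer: -52/3 ≈ -17.333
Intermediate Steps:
m(f) = -1 (m(f) = 5 - 6 = -1)
j(k, H) = 1/k
104*j(-1*6, m(-7)) = 104/((-1*6)) = 104/(-6) = 104*(-⅙) = -52/3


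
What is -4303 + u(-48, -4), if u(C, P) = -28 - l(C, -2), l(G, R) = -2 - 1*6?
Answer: -4323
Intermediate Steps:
l(G, R) = -8 (l(G, R) = -2 - 6 = -8)
u(C, P) = -20 (u(C, P) = -28 - 1*(-8) = -28 + 8 = -20)
-4303 + u(-48, -4) = -4303 - 20 = -4323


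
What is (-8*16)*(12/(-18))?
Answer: 256/3 ≈ 85.333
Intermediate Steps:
(-8*16)*(12/(-18)) = -1536*(-1)/18 = -128*(-⅔) = 256/3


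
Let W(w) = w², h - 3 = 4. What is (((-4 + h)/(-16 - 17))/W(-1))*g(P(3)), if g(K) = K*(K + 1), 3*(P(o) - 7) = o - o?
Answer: -56/11 ≈ -5.0909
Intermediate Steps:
h = 7 (h = 3 + 4 = 7)
P(o) = 7 (P(o) = 7 + (o - o)/3 = 7 + (⅓)*0 = 7 + 0 = 7)
g(K) = K*(1 + K)
(((-4 + h)/(-16 - 17))/W(-1))*g(P(3)) = (((-4 + 7)/(-16 - 17))/((-1)²))*(7*(1 + 7)) = ((3/(-33))/1)*(7*8) = ((3*(-1/33))*1)*56 = -1/11*1*56 = -1/11*56 = -56/11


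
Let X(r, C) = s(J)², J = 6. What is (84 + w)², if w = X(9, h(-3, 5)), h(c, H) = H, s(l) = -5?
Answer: 11881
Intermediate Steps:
X(r, C) = 25 (X(r, C) = (-5)² = 25)
w = 25
(84 + w)² = (84 + 25)² = 109² = 11881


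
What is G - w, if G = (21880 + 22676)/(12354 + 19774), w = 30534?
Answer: -245237949/8032 ≈ -30533.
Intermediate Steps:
G = 11139/8032 (G = 44556/32128 = 44556*(1/32128) = 11139/8032 ≈ 1.3868)
G - w = 11139/8032 - 1*30534 = 11139/8032 - 30534 = -245237949/8032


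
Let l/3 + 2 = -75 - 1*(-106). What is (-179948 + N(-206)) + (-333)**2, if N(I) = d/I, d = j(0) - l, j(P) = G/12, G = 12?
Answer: -7113034/103 ≈ -69059.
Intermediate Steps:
j(P) = 1 (j(P) = 12/12 = 12*(1/12) = 1)
l = 87 (l = -6 + 3*(-75 - 1*(-106)) = -6 + 3*(-75 + 106) = -6 + 3*31 = -6 + 93 = 87)
d = -86 (d = 1 - 1*87 = 1 - 87 = -86)
N(I) = -86/I
(-179948 + N(-206)) + (-333)**2 = (-179948 - 86/(-206)) + (-333)**2 = (-179948 - 86*(-1/206)) + 110889 = (-179948 + 43/103) + 110889 = -18534601/103 + 110889 = -7113034/103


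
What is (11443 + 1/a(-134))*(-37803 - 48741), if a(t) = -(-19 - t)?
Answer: -113887057536/115 ≈ -9.9032e+8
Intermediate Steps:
a(t) = 19 + t
(11443 + 1/a(-134))*(-37803 - 48741) = (11443 + 1/(19 - 134))*(-37803 - 48741) = (11443 + 1/(-115))*(-86544) = (11443 - 1/115)*(-86544) = (1315944/115)*(-86544) = -113887057536/115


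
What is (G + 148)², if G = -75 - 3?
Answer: 4900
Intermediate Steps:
G = -78
(G + 148)² = (-78 + 148)² = 70² = 4900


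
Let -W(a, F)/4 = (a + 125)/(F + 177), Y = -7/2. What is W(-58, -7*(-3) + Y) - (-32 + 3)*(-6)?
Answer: -68222/389 ≈ -175.38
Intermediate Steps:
Y = -7/2 (Y = -7*½ = -7/2 ≈ -3.5000)
W(a, F) = -4*(125 + a)/(177 + F) (W(a, F) = -4*(a + 125)/(F + 177) = -4*(125 + a)/(177 + F))
W(-58, -7*(-3) + Y) - (-32 + 3)*(-6) = 4*(-125 - 1*(-58))/(177 + (-7*(-3) - 7/2)) - (-32 + 3)*(-6) = 4*(-125 + 58)/(177 + (21 - 7/2)) - (-29)*(-6) = 4*(-67)/(177 + 35/2) - 1*174 = 4*(-67)/(389/2) - 174 = 4*(2/389)*(-67) - 174 = -536/389 - 174 = -68222/389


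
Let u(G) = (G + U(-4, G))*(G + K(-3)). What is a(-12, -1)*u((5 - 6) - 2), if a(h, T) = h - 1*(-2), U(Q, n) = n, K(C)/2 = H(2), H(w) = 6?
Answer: 540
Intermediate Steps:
K(C) = 12 (K(C) = 2*6 = 12)
u(G) = 2*G*(12 + G) (u(G) = (G + G)*(G + 12) = (2*G)*(12 + G) = 2*G*(12 + G))
a(h, T) = 2 + h (a(h, T) = h + 2 = 2 + h)
a(-12, -1)*u((5 - 6) - 2) = (2 - 12)*(2*((5 - 6) - 2)*(12 + ((5 - 6) - 2))) = -20*(-1 - 2)*(12 + (-1 - 2)) = -20*(-3)*(12 - 3) = -20*(-3)*9 = -10*(-54) = 540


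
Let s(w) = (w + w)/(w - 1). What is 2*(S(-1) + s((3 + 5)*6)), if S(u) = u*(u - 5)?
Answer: 756/47 ≈ 16.085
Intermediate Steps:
S(u) = u*(-5 + u)
s(w) = 2*w/(-1 + w) (s(w) = (2*w)/(-1 + w) = 2*w/(-1 + w))
2*(S(-1) + s((3 + 5)*6)) = 2*(-(-5 - 1) + 2*((3 + 5)*6)/(-1 + (3 + 5)*6)) = 2*(-1*(-6) + 2*(8*6)/(-1 + 8*6)) = 2*(6 + 2*48/(-1 + 48)) = 2*(6 + 2*48/47) = 2*(6 + 2*48*(1/47)) = 2*(6 + 96/47) = 2*(378/47) = 756/47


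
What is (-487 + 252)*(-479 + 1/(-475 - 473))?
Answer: 106711855/948 ≈ 1.1257e+5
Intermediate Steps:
(-487 + 252)*(-479 + 1/(-475 - 473)) = -235*(-479 + 1/(-948)) = -235*(-479 - 1/948) = -235*(-454093/948) = 106711855/948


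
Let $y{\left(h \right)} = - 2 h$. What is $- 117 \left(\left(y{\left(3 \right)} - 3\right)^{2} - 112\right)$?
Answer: $3627$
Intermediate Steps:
$- 117 \left(\left(y{\left(3 \right)} - 3\right)^{2} - 112\right) = - 117 \left(\left(\left(-2\right) 3 - 3\right)^{2} - 112\right) = - 117 \left(\left(-6 - 3\right)^{2} - 112\right) = - 117 \left(\left(-9\right)^{2} - 112\right) = - 117 \left(81 - 112\right) = \left(-117\right) \left(-31\right) = 3627$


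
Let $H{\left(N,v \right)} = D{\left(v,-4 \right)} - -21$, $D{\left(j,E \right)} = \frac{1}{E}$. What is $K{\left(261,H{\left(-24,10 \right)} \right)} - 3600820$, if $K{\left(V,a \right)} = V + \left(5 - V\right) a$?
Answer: $-3605871$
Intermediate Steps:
$H{\left(N,v \right)} = \frac{83}{4}$ ($H{\left(N,v \right)} = \frac{1}{-4} - -21 = - \frac{1}{4} + 21 = \frac{83}{4}$)
$K{\left(V,a \right)} = V + a \left(5 - V\right)$
$K{\left(261,H{\left(-24,10 \right)} \right)} - 3600820 = \left(261 + 5 \cdot \frac{83}{4} - 261 \cdot \frac{83}{4}\right) - 3600820 = \left(261 + \frac{415}{4} - \frac{21663}{4}\right) - 3600820 = -5051 - 3600820 = -3605871$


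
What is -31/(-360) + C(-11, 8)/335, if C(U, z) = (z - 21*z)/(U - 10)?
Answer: 18379/168840 ≈ 0.10885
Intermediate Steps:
C(U, z) = -20*z/(-10 + U) (C(U, z) = (-20*z)/(-10 + U) = -20*z/(-10 + U))
-31/(-360) + C(-11, 8)/335 = -31/(-360) - 20*8/(-10 - 11)/335 = -31*(-1/360) - 20*8/(-21)*(1/335) = 31/360 - 20*8*(-1/21)*(1/335) = 31/360 + (160/21)*(1/335) = 31/360 + 32/1407 = 18379/168840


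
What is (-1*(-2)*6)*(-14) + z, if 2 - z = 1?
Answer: -167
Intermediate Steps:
z = 1 (z = 2 - 1*1 = 2 - 1 = 1)
(-1*(-2)*6)*(-14) + z = (-1*(-2)*6)*(-14) + 1 = (2*6)*(-14) + 1 = 12*(-14) + 1 = -168 + 1 = -167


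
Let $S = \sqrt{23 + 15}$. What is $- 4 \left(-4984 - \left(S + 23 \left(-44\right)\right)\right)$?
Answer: $15888 + 4 \sqrt{38} \approx 15913.0$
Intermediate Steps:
$S = \sqrt{38} \approx 6.1644$
$- 4 \left(-4984 - \left(S + 23 \left(-44\right)\right)\right) = - 4 \left(-4984 - \left(\sqrt{38} + 23 \left(-44\right)\right)\right) = - 4 \left(-4984 - \left(\sqrt{38} - 1012\right)\right) = - 4 \left(-4984 - \left(-1012 + \sqrt{38}\right)\right) = - 4 \left(-4984 + \left(1012 - \sqrt{38}\right)\right) = - 4 \left(-3972 - \sqrt{38}\right) = 15888 + 4 \sqrt{38}$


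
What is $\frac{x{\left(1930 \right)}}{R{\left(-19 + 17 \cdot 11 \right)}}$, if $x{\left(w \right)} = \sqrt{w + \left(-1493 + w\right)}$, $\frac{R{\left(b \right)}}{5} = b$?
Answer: $\frac{\sqrt{263}}{280} \approx 0.057919$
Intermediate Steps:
$R{\left(b \right)} = 5 b$
$x{\left(w \right)} = \sqrt{-1493 + 2 w}$
$\frac{x{\left(1930 \right)}}{R{\left(-19 + 17 \cdot 11 \right)}} = \frac{\sqrt{-1493 + 2 \cdot 1930}}{5 \left(-19 + 17 \cdot 11\right)} = \frac{\sqrt{-1493 + 3860}}{5 \left(-19 + 187\right)} = \frac{\sqrt{2367}}{5 \cdot 168} = \frac{3 \sqrt{263}}{840} = 3 \sqrt{263} \cdot \frac{1}{840} = \frac{\sqrt{263}}{280}$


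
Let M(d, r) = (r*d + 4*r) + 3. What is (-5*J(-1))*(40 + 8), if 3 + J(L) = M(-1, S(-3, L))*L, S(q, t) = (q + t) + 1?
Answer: -720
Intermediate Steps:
S(q, t) = 1 + q + t
M(d, r) = 3 + 4*r + d*r (M(d, r) = (d*r + 4*r) + 3 = (4*r + d*r) + 3 = 3 + 4*r + d*r)
J(L) = -3 + L*(-3 + 3*L) (J(L) = -3 + (3 + 4*(1 - 3 + L) - (1 - 3 + L))*L = -3 + (3 + 4*(-2 + L) - (-2 + L))*L = -3 + (3 + (-8 + 4*L) + (2 - L))*L = -3 + (-3 + 3*L)*L = -3 + L*(-3 + 3*L))
(-5*J(-1))*(40 + 8) = (-5*(-3 + 3*(-1)*(-1 - 1)))*(40 + 8) = -5*(-3 + 3*(-1)*(-2))*48 = -5*(-3 + 6)*48 = -5*3*48 = -15*48 = -720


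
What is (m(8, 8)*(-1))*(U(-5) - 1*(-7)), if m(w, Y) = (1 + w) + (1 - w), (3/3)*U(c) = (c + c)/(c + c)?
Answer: -16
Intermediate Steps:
U(c) = 1 (U(c) = (c + c)/(c + c) = (2*c)/((2*c)) = (2*c)*(1/(2*c)) = 1)
m(w, Y) = 2
(m(8, 8)*(-1))*(U(-5) - 1*(-7)) = (2*(-1))*(1 - 1*(-7)) = -2*(1 + 7) = -2*8 = -16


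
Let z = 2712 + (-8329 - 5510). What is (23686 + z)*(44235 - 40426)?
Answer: 47837231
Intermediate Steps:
z = -11127 (z = 2712 - 13839 = -11127)
(23686 + z)*(44235 - 40426) = (23686 - 11127)*(44235 - 40426) = 12559*3809 = 47837231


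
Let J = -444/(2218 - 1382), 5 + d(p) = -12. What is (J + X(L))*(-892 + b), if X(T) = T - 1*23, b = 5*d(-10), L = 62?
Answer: -7855080/209 ≈ -37584.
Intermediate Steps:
d(p) = -17 (d(p) = -5 - 12 = -17)
b = -85 (b = 5*(-17) = -85)
J = -111/209 (J = -444/836 = -444*1/836 = -111/209 ≈ -0.53110)
X(T) = -23 + T (X(T) = T - 23 = -23 + T)
(J + X(L))*(-892 + b) = (-111/209 + (-23 + 62))*(-892 - 85) = (-111/209 + 39)*(-977) = (8040/209)*(-977) = -7855080/209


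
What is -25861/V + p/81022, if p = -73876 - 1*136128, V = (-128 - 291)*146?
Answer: -5375737377/2478219914 ≈ -2.1692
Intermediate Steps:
V = -61174 (V = -419*146 = -61174)
p = -210004 (p = -73876 - 136128 = -210004)
-25861/V + p/81022 = -25861/(-61174) - 210004/81022 = -25861*(-1/61174) - 210004*1/81022 = 25861/61174 - 105002/40511 = -5375737377/2478219914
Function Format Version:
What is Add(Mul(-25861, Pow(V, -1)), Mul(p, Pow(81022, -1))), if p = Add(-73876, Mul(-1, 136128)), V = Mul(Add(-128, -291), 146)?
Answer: Rational(-5375737377, 2478219914) ≈ -2.1692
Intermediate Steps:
V = -61174 (V = Mul(-419, 146) = -61174)
p = -210004 (p = Add(-73876, -136128) = -210004)
Add(Mul(-25861, Pow(V, -1)), Mul(p, Pow(81022, -1))) = Add(Mul(-25861, Pow(-61174, -1)), Mul(-210004, Pow(81022, -1))) = Add(Mul(-25861, Rational(-1, 61174)), Mul(-210004, Rational(1, 81022))) = Add(Rational(25861, 61174), Rational(-105002, 40511)) = Rational(-5375737377, 2478219914)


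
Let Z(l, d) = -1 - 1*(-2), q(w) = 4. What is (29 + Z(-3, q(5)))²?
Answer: 900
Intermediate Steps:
Z(l, d) = 1 (Z(l, d) = -1 + 2 = 1)
(29 + Z(-3, q(5)))² = (29 + 1)² = 30² = 900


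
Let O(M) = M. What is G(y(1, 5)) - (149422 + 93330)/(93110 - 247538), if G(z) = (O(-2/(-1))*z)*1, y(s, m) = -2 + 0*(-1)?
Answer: -93740/38607 ≈ -2.4281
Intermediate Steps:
y(s, m) = -2 (y(s, m) = -2 + 0 = -2)
G(z) = 2*z (G(z) = ((-2/(-1))*z)*1 = ((-2*(-1))*z)*1 = (2*z)*1 = 2*z)
G(y(1, 5)) - (149422 + 93330)/(93110 - 247538) = 2*(-2) - (149422 + 93330)/(93110 - 247538) = -4 - 242752/(-154428) = -4 - 242752*(-1)/154428 = -4 - 1*(-60688/38607) = -4 + 60688/38607 = -93740/38607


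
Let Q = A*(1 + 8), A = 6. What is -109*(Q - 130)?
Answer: 8284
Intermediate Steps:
Q = 54 (Q = 6*(1 + 8) = 6*9 = 54)
-109*(Q - 130) = -109*(54 - 130) = -109*(-76) = 8284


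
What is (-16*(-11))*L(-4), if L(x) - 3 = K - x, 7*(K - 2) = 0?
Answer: 1584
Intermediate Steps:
K = 2 (K = 2 + (1/7)*0 = 2 + 0 = 2)
L(x) = 5 - x (L(x) = 3 + (2 - x) = 5 - x)
(-16*(-11))*L(-4) = (-16*(-11))*(5 - 1*(-4)) = 176*(5 + 4) = 176*9 = 1584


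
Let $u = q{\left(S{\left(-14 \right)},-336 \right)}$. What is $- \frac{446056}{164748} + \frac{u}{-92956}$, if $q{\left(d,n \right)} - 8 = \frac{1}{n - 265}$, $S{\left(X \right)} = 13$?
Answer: $- \frac{6230101111693}{2300975841972} \approx -2.7076$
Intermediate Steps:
$q{\left(d,n \right)} = 8 + \frac{1}{-265 + n}$ ($q{\left(d,n \right)} = 8 + \frac{1}{n - 265} = 8 + \frac{1}{-265 + n}$)
$u = \frac{4807}{601}$ ($u = \frac{-2119 + 8 \left(-336\right)}{-265 - 336} = \frac{-2119 - 2688}{-601} = \left(- \frac{1}{601}\right) \left(-4807\right) = \frac{4807}{601} \approx 7.9983$)
$- \frac{446056}{164748} + \frac{u}{-92956} = - \frac{446056}{164748} + \frac{4807}{601 \left(-92956\right)} = \left(-446056\right) \frac{1}{164748} + \frac{4807}{601} \left(- \frac{1}{92956}\right) = - \frac{111514}{41187} - \frac{4807}{55866556} = - \frac{6230101111693}{2300975841972}$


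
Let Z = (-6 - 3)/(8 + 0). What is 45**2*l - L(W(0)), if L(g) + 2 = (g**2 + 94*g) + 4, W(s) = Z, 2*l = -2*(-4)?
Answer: 524959/64 ≈ 8202.5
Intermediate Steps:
l = 4 (l = (-2*(-4))/2 = (1/2)*8 = 4)
Z = -9/8 ≈ -1.1250
W(s) = -9/8
L(g) = 2 + g**2 + 94*g (L(g) = -2 + ((g**2 + 94*g) + 4) = -2 + (4 + g**2 + 94*g) = 2 + g**2 + 94*g)
45**2*l - L(W(0)) = 45**2*4 - (2 + (-9/8)**2 + 94*(-9/8)) = 2025*4 - (2 + 81/64 - 423/4) = 8100 - 1*(-6559/64) = 8100 + 6559/64 = 524959/64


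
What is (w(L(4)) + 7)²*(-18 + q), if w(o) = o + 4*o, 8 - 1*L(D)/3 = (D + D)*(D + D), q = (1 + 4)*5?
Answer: 4857223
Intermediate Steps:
q = 25 (q = 5*5 = 25)
L(D) = 24 - 12*D² (L(D) = 24 - 3*(D + D)*(D + D) = 24 - 3*2*D*2*D = 24 - 12*D²)
w(o) = 5*o
(w(L(4)) + 7)²*(-18 + q) = (5*(24 - 12*4²) + 7)²*(-18 + 25) = (5*(24 - 12*16) + 7)²*7 = (5*(24 - 192) + 7)²*7 = (5*(-168) + 7)²*7 = (-840 + 7)²*7 = (-833)²*7 = 693889*7 = 4857223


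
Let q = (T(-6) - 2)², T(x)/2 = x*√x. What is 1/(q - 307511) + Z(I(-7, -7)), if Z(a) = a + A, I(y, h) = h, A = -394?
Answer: 12*(-10304731*I - 1604*√6)/(48*√6 + 308371*I) ≈ -401.0 - 1.3388e-9*I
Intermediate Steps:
T(x) = 2*x^(3/2) (T(x) = 2*(x*√x) = 2*x^(3/2))
Z(a) = -394 + a (Z(a) = a - 394 = -394 + a)
q = (-2 - 12*I*√6)² (q = (2*(-6)^(3/2) - 2)² = (2*(-6*I*√6) - 2)² = (-12*I*√6 - 2)² = (-2 - 12*I*√6)² ≈ -860.0 + 117.58*I)
1/(q - 307511) + Z(I(-7, -7)) = 1/((-860 + 48*I*√6) - 307511) + (-394 - 7) = 1/(-308371 + 48*I*√6) - 401 = -401 + 1/(-308371 + 48*I*√6)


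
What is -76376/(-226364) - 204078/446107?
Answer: -3031011040/25245641237 ≈ -0.12006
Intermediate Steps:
-76376/(-226364) - 204078/446107 = -76376*(-1/226364) - 204078*1/446107 = 19094/56591 - 204078/446107 = -3031011040/25245641237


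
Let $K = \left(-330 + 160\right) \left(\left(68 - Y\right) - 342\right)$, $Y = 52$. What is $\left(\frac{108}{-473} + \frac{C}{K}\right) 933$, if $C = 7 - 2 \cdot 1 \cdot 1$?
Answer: $- \frac{1116426867}{5242732} \approx -212.95$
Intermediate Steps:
$C = 5$ ($C = 7 - 2 = 5$)
$K = 55420$ ($K = \left(-330 + 160\right) \left(\left(68 - 52\right) - 342\right) = - 170 \left(\left(68 - 52\right) - 342\right) = - 170 \left(16 - 342\right) = \left(-170\right) \left(-326\right) = 55420$)
$\left(\frac{108}{-473} + \frac{C}{K}\right) 933 = \left(\frac{108}{-473} + \frac{5}{55420}\right) 933 = \left(108 \left(- \frac{1}{473}\right) + 5 \cdot \frac{1}{55420}\right) 933 = \left(- \frac{108}{473} + \frac{1}{11084}\right) 933 = \left(- \frac{1196599}{5242732}\right) 933 = - \frac{1116426867}{5242732}$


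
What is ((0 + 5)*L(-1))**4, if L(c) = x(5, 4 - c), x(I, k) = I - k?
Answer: 0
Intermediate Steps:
L(c) = 1 + c (L(c) = 5 - (4 - c) = 5 + (-4 + c) = 1 + c)
((0 + 5)*L(-1))**4 = ((0 + 5)*(1 - 1))**4 = (5*0)**4 = 0**4 = 0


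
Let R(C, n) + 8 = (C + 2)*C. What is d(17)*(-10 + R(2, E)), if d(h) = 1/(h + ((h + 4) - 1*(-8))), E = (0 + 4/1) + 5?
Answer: -5/23 ≈ -0.21739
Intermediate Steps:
E = 9 (E = (0 + 4*1) + 5 = (0 + 4) + 5 = 4 + 5 = 9)
R(C, n) = -8 + C*(2 + C) (R(C, n) = -8 + (C + 2)*C = -8 + (2 + C)*C = -8 + C*(2 + C))
d(h) = 1/(12 + 2*h) (d(h) = 1/(h + ((4 + h) + 8)) = 1/(h + (12 + h)) = 1/(12 + 2*h))
d(17)*(-10 + R(2, E)) = (1/(2*(6 + 17)))*(-10 + (-8 + 2² + 2*2)) = ((½)/23)*(-10 + (-8 + 4 + 4)) = ((½)*(1/23))*(-10 + 0) = (1/46)*(-10) = -5/23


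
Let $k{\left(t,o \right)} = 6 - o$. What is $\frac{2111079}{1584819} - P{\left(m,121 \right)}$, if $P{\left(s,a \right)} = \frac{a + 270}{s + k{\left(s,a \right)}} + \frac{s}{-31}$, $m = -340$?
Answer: $- \frac{65395046302}{7451290665} \approx -8.7763$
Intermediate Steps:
$P{\left(s,a \right)} = - \frac{s}{31} + \frac{270 + a}{6 + s - a}$ ($P{\left(s,a \right)} = \frac{a + 270}{s - \left(-6 + a\right)} + \frac{s}{-31} = \frac{270 + a}{6 + s - a} + s \left(- \frac{1}{31}\right) = \frac{270 + a}{6 + s - a} - \frac{s}{31} = - \frac{s}{31} + \frac{270 + a}{6 + s - a}$)
$\frac{2111079}{1584819} - P{\left(m,121 \right)} = \frac{2111079}{1584819} - \frac{270 + 121 - \frac{\left(-340\right)^{2}}{31} + \frac{1}{31} \left(-340\right) \left(-6 + 121\right)}{6 - 340 - 121} = 2111079 \cdot \frac{1}{1584819} - \frac{270 + 121 - \frac{115600}{31} + \frac{1}{31} \left(-340\right) 115}{6 - 340 - 121} = \frac{703693}{528273} - \frac{270 + 121 - \frac{115600}{31} - \frac{39100}{31}}{-455} = \frac{703693}{528273} - \left(- \frac{1}{455}\right) \left(- \frac{142579}{31}\right) = \frac{703693}{528273} - \frac{142579}{14105} = - \frac{65395046302}{7451290665}$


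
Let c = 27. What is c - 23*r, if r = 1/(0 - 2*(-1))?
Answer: 31/2 ≈ 15.500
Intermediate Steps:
r = 1/2 (r = 1/(0 + 2) = 1/2 ≈ 0.50000)
c - 23*r = 27 - 23*1/2 = 27 - 23/2 = 31/2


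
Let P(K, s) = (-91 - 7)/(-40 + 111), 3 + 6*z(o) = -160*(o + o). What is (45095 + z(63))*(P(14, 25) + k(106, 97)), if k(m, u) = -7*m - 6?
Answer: -2220525807/71 ≈ -3.1275e+7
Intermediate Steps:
z(o) = -½ - 160*o/3 (z(o) = -½ + (-160*(o + o))/6 = -½ + (-320*o)/6 = -½ - 160*o/3)
k(m, u) = -6 - 7*m
P(K, s) = -98/71
(45095 + z(63))*(P(14, 25) + k(106, 97)) = (45095 + (-½ - 160/3*63))*(-98/71 + (-6 - 7*106)) = (45095 + (-½ - 3360))*(-98/71 + (-6 - 742)) = (45095 - 6721/2)*(-98/71 - 748) = (83469/2)*(-53206/71) = -2220525807/71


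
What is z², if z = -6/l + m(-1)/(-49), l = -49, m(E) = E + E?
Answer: 64/2401 ≈ 0.026656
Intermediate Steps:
m(E) = 2*E
z = 8/49 (z = -6/(-49) + (2*(-1))/(-49) = -6*(-1/49) - 2*(-1/49) = 6/49 + 2/49 = 8/49 ≈ 0.16327)
z² = (8/49)² = 64/2401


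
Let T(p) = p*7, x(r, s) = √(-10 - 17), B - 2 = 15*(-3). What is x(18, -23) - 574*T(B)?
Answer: 172774 + 3*I*√3 ≈ 1.7277e+5 + 5.1962*I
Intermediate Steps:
B = -43 (B = 2 + 15*(-3) = 2 - 45 = -43)
x(r, s) = 3*I*√3 (x(r, s) = √(-27) = 3*I*√3)
T(p) = 7*p
x(18, -23) - 574*T(B) = 3*I*√3 - 4018*(-43) = 3*I*√3 - 574*(-301) = 3*I*√3 + 172774 = 172774 + 3*I*√3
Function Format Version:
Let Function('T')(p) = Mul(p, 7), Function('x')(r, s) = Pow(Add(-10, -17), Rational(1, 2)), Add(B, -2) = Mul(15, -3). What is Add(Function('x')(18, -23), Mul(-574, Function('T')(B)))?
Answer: Add(172774, Mul(3, I, Pow(3, Rational(1, 2)))) ≈ Add(1.7277e+5, Mul(5.1962, I))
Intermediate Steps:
B = -43 (B = Add(2, Mul(15, -3)) = Add(2, -45) = -43)
Function('x')(r, s) = Mul(3, I, Pow(3, Rational(1, 2))) (Function('x')(r, s) = Pow(-27, Rational(1, 2)) = Mul(3, I, Pow(3, Rational(1, 2))))
Function('T')(p) = Mul(7, p)
Add(Function('x')(18, -23), Mul(-574, Function('T')(B))) = Add(Mul(3, I, Pow(3, Rational(1, 2))), Mul(-574, Mul(7, -43))) = Add(Mul(3, I, Pow(3, Rational(1, 2))), Mul(-574, -301)) = Add(Mul(3, I, Pow(3, Rational(1, 2))), 172774) = Add(172774, Mul(3, I, Pow(3, Rational(1, 2))))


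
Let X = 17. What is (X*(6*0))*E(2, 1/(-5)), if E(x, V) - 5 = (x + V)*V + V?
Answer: 0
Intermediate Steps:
E(x, V) = 5 + V + V*(V + x) (E(x, V) = 5 + ((x + V)*V + V) = 5 + ((V + x)*V + V) = 5 + (V*(V + x) + V) = 5 + (V + V*(V + x)) = 5 + V + V*(V + x))
(X*(6*0))*E(2, 1/(-5)) = (17*(6*0))*(5 + 1/(-5) + (1/(-5))**2 + 2/(-5)) = (17*0)*(5 - 1/5 + (-1/5)**2 - 1/5*2) = 0*(5 - 1/5 + 1/25 - 2/5) = 0*(111/25) = 0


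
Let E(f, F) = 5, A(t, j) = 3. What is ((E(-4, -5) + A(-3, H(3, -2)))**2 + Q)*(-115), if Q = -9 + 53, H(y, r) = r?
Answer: -12420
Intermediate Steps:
Q = 44
((E(-4, -5) + A(-3, H(3, -2)))**2 + Q)*(-115) = ((5 + 3)**2 + 44)*(-115) = (8**2 + 44)*(-115) = (64 + 44)*(-115) = 108*(-115) = -12420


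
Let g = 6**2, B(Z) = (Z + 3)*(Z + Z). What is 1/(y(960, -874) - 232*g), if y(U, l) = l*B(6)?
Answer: -1/102744 ≈ -9.7329e-6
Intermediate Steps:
B(Z) = 2*Z*(3 + Z) (B(Z) = (3 + Z)*(2*Z) = 2*Z*(3 + Z))
g = 36
y(U, l) = 108*l (y(U, l) = l*(2*6*(3 + 6)) = l*(2*6*9) = l*108 = 108*l)
1/(y(960, -874) - 232*g) = 1/(108*(-874) - 232*36) = 1/(-94392 - 8352) = 1/(-102744) = -1/102744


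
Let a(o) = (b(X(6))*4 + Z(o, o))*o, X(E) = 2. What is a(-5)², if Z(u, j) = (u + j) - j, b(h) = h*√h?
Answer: 3825 - 2000*√2 ≈ 996.57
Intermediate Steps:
b(h) = h^(3/2)
Z(u, j) = u (Z(u, j) = (j + u) - j = u)
a(o) = o*(o + 8*√2) (a(o) = (2^(3/2)*4 + o)*o = ((2*√2)*4 + o)*o = (8*√2 + o)*o = (o + 8*√2)*o = o*(o + 8*√2))
a(-5)² = (-5*(-5 + 8*√2))² = (25 - 40*√2)²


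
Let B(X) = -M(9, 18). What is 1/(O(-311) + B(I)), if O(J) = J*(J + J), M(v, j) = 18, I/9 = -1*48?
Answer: 1/193424 ≈ 5.1700e-6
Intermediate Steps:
I = -432 (I = 9*(-1*48) = 9*(-48) = -432)
B(X) = -18 (B(X) = -1*18 = -18)
O(J) = 2*J² (O(J) = J*(2*J) = 2*J²)
1/(O(-311) + B(I)) = 1/(2*(-311)² - 18) = 1/(2*96721 - 18) = 1/(193442 - 18) = 1/193424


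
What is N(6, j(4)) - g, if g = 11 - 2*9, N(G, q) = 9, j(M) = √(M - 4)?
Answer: 16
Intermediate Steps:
j(M) = √(-4 + M)
g = -7 (g = 11 - 18 = -7)
N(6, j(4)) - g = 9 - 1*(-7) = 9 + 7 = 16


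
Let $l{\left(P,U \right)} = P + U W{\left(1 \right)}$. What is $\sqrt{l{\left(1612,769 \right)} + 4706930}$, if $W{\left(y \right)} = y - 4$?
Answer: $3 \sqrt{522915} \approx 2169.4$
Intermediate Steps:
$W{\left(y \right)} = -4 + y$
$l{\left(P,U \right)} = P - 3 U$ ($l{\left(P,U \right)} = P + U \left(-4 + 1\right) = P + U \left(-3\right) = P - 3 U$)
$\sqrt{l{\left(1612,769 \right)} + 4706930} = \sqrt{\left(1612 - 2307\right) + 4706930} = \sqrt{-695 + 4706930} = \sqrt{4706235} = 3 \sqrt{522915}$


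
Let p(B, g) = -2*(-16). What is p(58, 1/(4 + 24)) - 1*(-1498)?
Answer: 1530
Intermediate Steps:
p(B, g) = 32
p(58, 1/(4 + 24)) - 1*(-1498) = 32 - 1*(-1498) = 32 + 1498 = 1530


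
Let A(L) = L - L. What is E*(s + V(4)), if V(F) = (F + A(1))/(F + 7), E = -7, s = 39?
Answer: -3031/11 ≈ -275.55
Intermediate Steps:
A(L) = 0
V(F) = F/(7 + F) (V(F) = (F + 0)/(F + 7) = F/(7 + F))
E*(s + V(4)) = -7*(39 + 4/(7 + 4)) = -7*(39 + 4/11) = -7*433/11 = -3031/11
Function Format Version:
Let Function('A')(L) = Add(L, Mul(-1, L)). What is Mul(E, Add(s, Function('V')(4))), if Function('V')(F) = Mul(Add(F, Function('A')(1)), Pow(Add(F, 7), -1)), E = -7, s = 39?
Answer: Rational(-3031, 11) ≈ -275.55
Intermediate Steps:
Function('A')(L) = 0
Function('V')(F) = Mul(F, Pow(Add(7, F), -1)) (Function('V')(F) = Mul(Add(F, 0), Pow(Add(F, 7), -1)) = Mul(F, Pow(Add(7, F), -1)))
Mul(E, Add(s, Function('V')(4))) = Mul(-7, Add(39, Mul(4, Pow(Add(7, 4), -1)))) = Mul(-7, Add(39, Mul(4, Pow(11, -1)))) = Mul(-7, Add(39, Mul(4, Rational(1, 11)))) = Mul(-7, Add(39, Rational(4, 11))) = Mul(-7, Rational(433, 11)) = Rational(-3031, 11)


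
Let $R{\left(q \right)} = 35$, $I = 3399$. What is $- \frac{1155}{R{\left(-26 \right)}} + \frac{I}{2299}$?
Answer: $- \frac{6588}{209} \approx -31.522$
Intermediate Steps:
$- \frac{1155}{R{\left(-26 \right)}} + \frac{I}{2299} = - \frac{1155}{35} + \frac{3399}{2299} = \left(-1155\right) \frac{1}{35} + 3399 \cdot \frac{1}{2299} = -33 + \frac{309}{209} = - \frac{6588}{209}$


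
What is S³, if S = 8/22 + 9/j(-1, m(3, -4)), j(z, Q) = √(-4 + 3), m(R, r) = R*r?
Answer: -117548/1331 + 87777*I/121 ≈ -88.316 + 725.43*I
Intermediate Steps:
j(z, Q) = I (j(z, Q) = √(-1) = I)
S = 4/11 - 9*I (S = 8/22 + 9/I = 8*(1/22) + 9*(-I) = 4/11 - 9*I ≈ 0.36364 - 9.0*I)
S³ = (4/11 - 9*I)³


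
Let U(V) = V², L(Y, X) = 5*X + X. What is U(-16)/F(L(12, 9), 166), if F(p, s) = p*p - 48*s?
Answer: -64/1263 ≈ -0.050673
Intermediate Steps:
L(Y, X) = 6*X
F(p, s) = p² - 48*s
U(-16)/F(L(12, 9), 166) = (-16)²/((6*9)² - 48*166) = 256/(54² - 7968) = 256/(2916 - 7968) = 256/(-5052) = 256*(-1/5052) = -64/1263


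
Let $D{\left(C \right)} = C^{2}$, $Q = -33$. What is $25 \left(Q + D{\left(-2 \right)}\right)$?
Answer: $-725$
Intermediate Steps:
$25 \left(Q + D{\left(-2 \right)}\right) = 25 \left(-33 + \left(-2\right)^{2}\right) = 25 \left(-33 + 4\right) = 25 \left(-29\right) = -725$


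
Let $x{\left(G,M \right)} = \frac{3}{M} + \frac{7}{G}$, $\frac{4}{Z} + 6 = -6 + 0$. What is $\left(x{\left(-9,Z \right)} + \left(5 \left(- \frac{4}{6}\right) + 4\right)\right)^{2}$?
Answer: $\frac{6724}{81} \approx 83.012$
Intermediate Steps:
$Z = - \frac{1}{3}$ ($Z = \frac{4}{-6 + \left(-6 + 0\right)} = \frac{4}{-6 - 6} = \frac{4}{-12} = 4 \left(- \frac{1}{12}\right) = - \frac{1}{3} \approx -0.33333$)
$\left(x{\left(-9,Z \right)} + \left(5 \left(- \frac{4}{6}\right) + 4\right)\right)^{2} = \left(\left(\frac{3}{- \frac{1}{3}} + \frac{7}{-9}\right) + \left(5 \left(- \frac{4}{6}\right) + 4\right)\right)^{2} = \left(\left(3 \left(-3\right) + 7 \left(- \frac{1}{9}\right)\right) + \left(5 \left(\left(-4\right) \frac{1}{6}\right) + 4\right)\right)^{2} = \left(\left(-9 - \frac{7}{9}\right) + \left(5 \left(- \frac{2}{3}\right) + 4\right)\right)^{2} = \left(- \frac{88}{9} + \left(- \frac{10}{3} + 4\right)\right)^{2} = \left(- \frac{88}{9} + \frac{2}{3}\right)^{2} = \left(- \frac{82}{9}\right)^{2} = \frac{6724}{81}$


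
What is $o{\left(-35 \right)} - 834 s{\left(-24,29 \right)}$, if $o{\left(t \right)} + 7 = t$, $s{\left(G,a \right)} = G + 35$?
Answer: $-9216$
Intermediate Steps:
$s{\left(G,a \right)} = 35 + G$
$o{\left(t \right)} = -7 + t$
$o{\left(-35 \right)} - 834 s{\left(-24,29 \right)} = \left(-7 - 35\right) - 834 \left(35 - 24\right) = -42 - 9174 = -9216$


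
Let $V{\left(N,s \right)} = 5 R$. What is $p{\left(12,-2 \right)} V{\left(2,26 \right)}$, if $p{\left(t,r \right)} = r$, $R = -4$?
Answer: $40$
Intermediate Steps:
$V{\left(N,s \right)} = -20$ ($V{\left(N,s \right)} = 5 \left(-4\right) = -20$)
$p{\left(12,-2 \right)} V{\left(2,26 \right)} = \left(-2\right) \left(-20\right) = 40$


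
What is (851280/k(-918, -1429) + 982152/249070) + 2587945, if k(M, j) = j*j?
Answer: 658129952524584491/254305575935 ≈ 2.5879e+6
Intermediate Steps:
k(M, j) = j²
(851280/k(-918, -1429) + 982152/249070) + 2587945 = (851280/((-1429)²) + 982152/249070) + 2587945 = (851280/2042041 + 982152*(1/249070)) + 2587945 = (851280*(1/2042041) + 491076/124535) + 2587945 = (851280/2042041 + 491076/124535) + 2587945 = 1108811480916/254305575935 + 2587945 = 658129952524584491/254305575935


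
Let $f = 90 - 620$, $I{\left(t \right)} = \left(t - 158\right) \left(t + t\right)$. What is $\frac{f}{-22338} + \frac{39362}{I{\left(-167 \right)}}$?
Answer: $\frac{234199964}{606197475} \approx 0.38634$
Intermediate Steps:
$I{\left(t \right)} = 2 t \left(-158 + t\right)$ ($I{\left(t \right)} = \left(-158 + t\right) 2 t = 2 t \left(-158 + t\right)$)
$f = -530$ ($f = 90 - 620 = -530$)
$\frac{f}{-22338} + \frac{39362}{I{\left(-167 \right)}} = - \frac{530}{-22338} + \frac{39362}{2 \left(-167\right) \left(-158 - 167\right)} = \left(-530\right) \left(- \frac{1}{22338}\right) + \frac{39362}{2 \left(-167\right) \left(-325\right)} = \frac{265}{11169} + \frac{39362}{108550} = \frac{265}{11169} + 39362 \cdot \frac{1}{108550} = \frac{265}{11169} + \frac{19681}{54275} = \frac{234199964}{606197475}$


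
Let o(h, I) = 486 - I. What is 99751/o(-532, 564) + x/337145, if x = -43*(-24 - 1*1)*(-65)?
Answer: -6727200229/5259462 ≈ -1279.1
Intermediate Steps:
x = -69875 (x = -43*(-24 - 1)*(-65) = -43*(-25)*(-65) = 1075*(-65) = -69875)
99751/o(-532, 564) + x/337145 = 99751/(486 - 1*564) - 69875/337145 = 99751/(486 - 564) - 69875*1/337145 = 99751/(-78) - 13975/67429 = 99751*(-1/78) - 13975/67429 = -99751/78 - 13975/67429 = -6727200229/5259462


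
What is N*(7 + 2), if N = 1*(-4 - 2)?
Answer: -54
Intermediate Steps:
N = -6 (N = 1*(-6) = -6)
N*(7 + 2) = -6*(7 + 2) = -6*9 = -54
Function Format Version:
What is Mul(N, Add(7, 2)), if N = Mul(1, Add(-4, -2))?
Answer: -54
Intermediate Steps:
N = -6 (N = Mul(1, -6) = -6)
Mul(N, Add(7, 2)) = Mul(-6, Add(7, 2)) = Mul(-6, 9) = -54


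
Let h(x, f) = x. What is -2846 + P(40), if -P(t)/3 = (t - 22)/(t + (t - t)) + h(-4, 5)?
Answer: -56707/20 ≈ -2835.4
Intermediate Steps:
P(t) = 12 - 3*(-22 + t)/t (P(t) = -3*((t - 22)/(t + (t - t)) - 4) = -3*((-22 + t)/(t + 0) - 4) = -3*((-22 + t)/t - 4) = -3*(-4 + (-22 + t)/t) = 12 - 3*(-22 + t)/t)
-2846 + P(40) = -2846 + (9 + 66/40) = -2846 + (9 + 66*(1/40)) = -2846 + (9 + 33/20) = -2846 + 213/20 = -56707/20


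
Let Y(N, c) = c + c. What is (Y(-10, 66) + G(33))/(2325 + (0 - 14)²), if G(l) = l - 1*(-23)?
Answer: 188/2521 ≈ 0.074574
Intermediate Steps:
G(l) = 23 + l (G(l) = l + 23 = 23 + l)
Y(N, c) = 2*c
(Y(-10, 66) + G(33))/(2325 + (0 - 14)²) = (2*66 + (23 + 33))/(2325 + (0 - 14)²) = (132 + 56)/(2325 + (-14)²) = 188/(2325 + 196) = 188/2521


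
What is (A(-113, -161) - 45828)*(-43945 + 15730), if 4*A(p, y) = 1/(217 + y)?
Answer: 289640264265/224 ≈ 1.2930e+9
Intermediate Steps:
A(p, y) = 1/(4*(217 + y))
(A(-113, -161) - 45828)*(-43945 + 15730) = (1/(4*(217 - 161)) - 45828)*(-43945 + 15730) = ((¼)/56 - 45828)*(-28215) = ((¼)*(1/56) - 45828)*(-28215) = (1/224 - 45828)*(-28215) = -10265471/224*(-28215) = 289640264265/224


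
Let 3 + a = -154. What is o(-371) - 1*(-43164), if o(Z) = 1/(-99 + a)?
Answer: 11049983/256 ≈ 43164.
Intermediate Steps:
a = -157 (a = -3 - 154 = -157)
o(Z) = -1/256 (o(Z) = 1/(-99 - 157) = 1/(-256) = -1/256)
o(-371) - 1*(-43164) = -1/256 - 1*(-43164) = -1/256 + 43164 = 11049983/256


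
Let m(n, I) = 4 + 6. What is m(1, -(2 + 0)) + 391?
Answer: 401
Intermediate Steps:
m(n, I) = 10
m(1, -(2 + 0)) + 391 = 10 + 391 = 401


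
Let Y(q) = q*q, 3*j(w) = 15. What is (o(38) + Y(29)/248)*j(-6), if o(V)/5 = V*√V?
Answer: 4205/248 + 950*√38 ≈ 5873.1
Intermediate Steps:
j(w) = 5 (j(w) = (⅓)*15 = 5)
o(V) = 5*V^(3/2) (o(V) = 5*(V*√V) = 5*V^(3/2))
Y(q) = q²
(o(38) + Y(29)/248)*j(-6) = (5*38^(3/2) + 29²/248)*5 = (5*(38*√38) + 841*(1/248))*5 = (190*√38 + 841/248)*5 = (841/248 + 190*√38)*5 = 4205/248 + 950*√38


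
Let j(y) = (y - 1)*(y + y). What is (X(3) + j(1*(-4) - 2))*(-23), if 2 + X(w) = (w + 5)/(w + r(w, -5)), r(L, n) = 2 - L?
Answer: -1978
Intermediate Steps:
j(y) = 2*y*(-1 + y) (j(y) = (-1 + y)*(2*y) = 2*y*(-1 + y))
X(w) = ½ + w/2 (X(w) = -2 + (w + 5)/(w + (2 - w)) = -2 + (5 + w)/2 = -2 + (5 + w)*(½) = -2 + (5/2 + w/2) = ½ + w/2)
(X(3) + j(1*(-4) - 2))*(-23) = ((½ + (½)*3) + 2*(1*(-4) - 2)*(-1 + (1*(-4) - 2)))*(-23) = ((½ + 3/2) + 2*(-4 - 2)*(-1 + (-4 - 2)))*(-23) = (2 + 2*(-6)*(-1 - 6))*(-23) = (2 + 2*(-6)*(-7))*(-23) = (2 + 84)*(-23) = 86*(-23) = -1978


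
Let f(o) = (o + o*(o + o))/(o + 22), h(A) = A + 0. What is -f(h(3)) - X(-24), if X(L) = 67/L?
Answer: 1171/600 ≈ 1.9517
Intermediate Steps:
h(A) = A
f(o) = (o + 2*o²)/(22 + o) (f(o) = (o + o*(2*o))/(22 + o) = (o + 2*o²)/(22 + o))
-f(h(3)) - X(-24) = -3*(1 + 2*3)/(22 + 3) - 67/(-24) = -3*(1 + 6)/25 - 67*(-1)/24 = -3*7/25 - 1*(-67/24) = -1*21/25 + 67/24 = -21/25 + 67/24 = 1171/600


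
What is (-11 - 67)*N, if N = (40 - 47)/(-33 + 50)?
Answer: 546/17 ≈ 32.118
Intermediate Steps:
N = -7/17 ≈ -0.41176
(-11 - 67)*N = (-11 - 67)*(-7/17) = -78*(-7/17) = 546/17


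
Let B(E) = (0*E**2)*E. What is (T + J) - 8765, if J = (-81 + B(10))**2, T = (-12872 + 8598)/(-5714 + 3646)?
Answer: -2276799/1034 ≈ -2201.9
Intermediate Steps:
B(E) = 0 (B(E) = 0*E = 0)
T = 2137/1034 (T = -4274/(-2068) = -4274*(-1/2068) = 2137/1034 ≈ 2.0667)
J = 6561 (J = (-81 + 0)**2 = (-81)**2 = 6561)
(T + J) - 8765 = (2137/1034 + 6561) - 8765 = 6786211/1034 - 8765 = -2276799/1034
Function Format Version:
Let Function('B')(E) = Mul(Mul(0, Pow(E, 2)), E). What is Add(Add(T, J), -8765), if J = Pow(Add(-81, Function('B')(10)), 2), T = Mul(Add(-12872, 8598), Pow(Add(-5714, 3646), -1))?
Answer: Rational(-2276799, 1034) ≈ -2201.9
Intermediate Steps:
Function('B')(E) = 0 (Function('B')(E) = Mul(0, E) = 0)
T = Rational(2137, 1034) (T = Mul(-4274, Pow(-2068, -1)) = Mul(-4274, Rational(-1, 2068)) = Rational(2137, 1034) ≈ 2.0667)
J = 6561 (J = Pow(Add(-81, 0), 2) = Pow(-81, 2) = 6561)
Add(Add(T, J), -8765) = Add(Add(Rational(2137, 1034), 6561), -8765) = Add(Rational(6786211, 1034), -8765) = Rational(-2276799, 1034)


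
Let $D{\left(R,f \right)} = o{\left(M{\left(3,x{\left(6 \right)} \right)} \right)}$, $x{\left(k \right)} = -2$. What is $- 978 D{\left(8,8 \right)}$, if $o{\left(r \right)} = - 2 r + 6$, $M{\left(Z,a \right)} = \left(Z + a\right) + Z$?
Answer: $1956$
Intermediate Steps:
$M{\left(Z,a \right)} = a + 2 Z$
$o{\left(r \right)} = 6 - 2 r$
$D{\left(R,f \right)} = -2$ ($D{\left(R,f \right)} = 6 - 2 \left(-2 + 2 \cdot 3\right) = 6 - 2 \left(-2 + 6\right) = 6 - 8 = -2$)
$- 978 D{\left(8,8 \right)} = \left(-978\right) \left(-2\right) = 1956$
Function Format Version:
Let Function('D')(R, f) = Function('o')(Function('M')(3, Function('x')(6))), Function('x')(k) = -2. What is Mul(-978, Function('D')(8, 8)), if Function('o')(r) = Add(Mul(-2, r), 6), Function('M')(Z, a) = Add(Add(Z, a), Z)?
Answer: 1956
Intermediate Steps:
Function('M')(Z, a) = Add(a, Mul(2, Z))
Function('o')(r) = Add(6, Mul(-2, r))
Function('D')(R, f) = -2 (Function('D')(R, f) = Add(6, Mul(-2, Add(-2, Mul(2, 3)))) = Add(6, Mul(-2, Add(-2, 6))) = Add(6, Mul(-2, 4)) = Add(6, -8) = -2)
Mul(-978, Function('D')(8, 8)) = Mul(-978, -2) = 1956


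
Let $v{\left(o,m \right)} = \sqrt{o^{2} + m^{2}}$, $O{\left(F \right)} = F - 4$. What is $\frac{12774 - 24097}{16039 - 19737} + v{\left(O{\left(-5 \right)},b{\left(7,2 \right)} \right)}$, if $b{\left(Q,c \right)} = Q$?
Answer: $\frac{11323}{3698} + \sqrt{130} \approx 14.464$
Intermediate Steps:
$O{\left(F \right)} = -4 + F$ ($O{\left(F \right)} = F - 4 = -4 + F$)
$v{\left(o,m \right)} = \sqrt{m^{2} + o^{2}}$
$\frac{12774 - 24097}{16039 - 19737} + v{\left(O{\left(-5 \right)},b{\left(7,2 \right)} \right)} = \frac{12774 - 24097}{16039 - 19737} + \sqrt{7^{2} + \left(-4 - 5\right)^{2}} = - \frac{11323}{-3698} + \sqrt{49 + \left(-9\right)^{2}} = \left(-11323\right) \left(- \frac{1}{3698}\right) + \sqrt{49 + 81} = \frac{11323}{3698} + \sqrt{130}$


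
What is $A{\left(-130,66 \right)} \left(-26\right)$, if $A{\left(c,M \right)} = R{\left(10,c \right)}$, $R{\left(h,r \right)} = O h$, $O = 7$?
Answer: $-1820$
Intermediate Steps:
$R{\left(h,r \right)} = 7 h$
$A{\left(c,M \right)} = 70$ ($A{\left(c,M \right)} = 7 \cdot 10 = 70$)
$A{\left(-130,66 \right)} \left(-26\right) = 70 \left(-26\right) = -1820$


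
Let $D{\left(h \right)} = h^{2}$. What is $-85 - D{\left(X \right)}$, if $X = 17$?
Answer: $-374$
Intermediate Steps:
$-85 - D{\left(X \right)} = -85 - 17^{2} = -85 - 289 = -374$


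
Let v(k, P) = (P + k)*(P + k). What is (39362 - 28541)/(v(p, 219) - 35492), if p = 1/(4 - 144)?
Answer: 212091600/244331081 ≈ 0.86805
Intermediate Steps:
p = -1/140 (p = 1/(-140) = -1/140 ≈ -0.0071429)
v(k, P) = (P + k)²
(39362 - 28541)/(v(p, 219) - 35492) = (39362 - 28541)/((219 - 1/140)² - 35492) = 10821/((30659/140)² - 35492) = 10821/(939974281/19600 - 35492) = 10821/(244331081/19600) = 10821*(19600/244331081) = 212091600/244331081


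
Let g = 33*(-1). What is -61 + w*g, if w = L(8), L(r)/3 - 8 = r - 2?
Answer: -1447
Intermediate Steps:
g = -33
L(r) = 18 + 3*r (L(r) = 24 + 3*(r - 2) = 24 + 3*(-2 + r) = 24 + (-6 + 3*r) = 18 + 3*r)
w = 42 (w = 18 + 3*8 = 18 + 24 = 42)
-61 + w*g = -61 + 42*(-33) = -61 - 1386 = -1447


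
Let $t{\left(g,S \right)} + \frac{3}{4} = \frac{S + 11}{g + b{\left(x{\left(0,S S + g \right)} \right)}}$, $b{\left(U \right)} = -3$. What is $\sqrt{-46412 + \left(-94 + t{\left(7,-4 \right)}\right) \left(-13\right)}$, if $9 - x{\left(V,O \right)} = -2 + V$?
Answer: $i \sqrt{45203} \approx 212.61 i$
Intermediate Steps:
$x{\left(V,O \right)} = 11 - V$ ($x{\left(V,O \right)} = 9 - \left(-2 + V\right) = 11 - V$)
$t{\left(g,S \right)} = - \frac{3}{4} + \frac{11 + S}{-3 + g}$ ($t{\left(g,S \right)} = - \frac{3}{4} + \frac{S + 11}{g - 3} = - \frac{3}{4} + \frac{11 + S}{-3 + g}$)
$\sqrt{-46412 + \left(-94 + t{\left(7,-4 \right)}\right) \left(-13\right)} = \sqrt{-46412 + \left(-94 + \frac{53 - 21 + 4 \left(-4\right)}{4 \left(-3 + 7\right)}\right) \left(-13\right)} = \sqrt{-46412 + \left(-94 + \frac{53 - 21 - 16}{4 \cdot 4}\right) \left(-13\right)} = \sqrt{-46412 + \left(-94 + \frac{1}{4} \cdot \frac{1}{4} \cdot 16\right) \left(-13\right)} = \sqrt{-46412 + \left(-94 + 1\right) \left(-13\right)} = \sqrt{-46412 - -1209} = \sqrt{-46412 + 1209} = \sqrt{-45203} = i \sqrt{45203}$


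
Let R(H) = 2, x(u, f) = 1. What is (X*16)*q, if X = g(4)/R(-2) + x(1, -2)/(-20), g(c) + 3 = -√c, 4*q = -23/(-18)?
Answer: -391/30 ≈ -13.033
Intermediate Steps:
q = 23/72 (q = (-23/(-18))/4 = (-23*(-1/18))/4 = (¼)*(23/18) = 23/72 ≈ 0.31944)
g(c) = -3 - √c
X = -51/20 (X = (-3 - √4)/2 + 1/(-20) = (-3 - 1*2)*(½) + 1*(-1/20) = (-3 - 2)*(½) - 1/20 = -5*½ - 1/20 = -5/2 - 1/20 = -51/20 ≈ -2.5500)
(X*16)*q = -51/20*16*(23/72) = -204/5*23/72 = -391/30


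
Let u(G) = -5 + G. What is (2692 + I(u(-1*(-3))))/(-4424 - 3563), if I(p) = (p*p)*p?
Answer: -2684/7987 ≈ -0.33605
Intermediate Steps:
I(p) = p³ (I(p) = p²*p = p³)
(2692 + I(u(-1*(-3))))/(-4424 - 3563) = (2692 + (-5 - 1*(-3))³)/(-4424 - 3563) = (2692 + (-5 + 3)³)/(-7987) = (2692 + (-2)³)*(-1/7987) = (2692 - 8)*(-1/7987) = 2684*(-1/7987) = -2684/7987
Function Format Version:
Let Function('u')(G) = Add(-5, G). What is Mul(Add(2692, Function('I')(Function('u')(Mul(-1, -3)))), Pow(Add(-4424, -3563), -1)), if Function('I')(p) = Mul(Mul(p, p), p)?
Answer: Rational(-2684, 7987) ≈ -0.33605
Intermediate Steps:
Function('I')(p) = Pow(p, 3) (Function('I')(p) = Mul(Pow(p, 2), p) = Pow(p, 3))
Mul(Add(2692, Function('I')(Function('u')(Mul(-1, -3)))), Pow(Add(-4424, -3563), -1)) = Mul(Add(2692, Pow(Add(-5, Mul(-1, -3)), 3)), Pow(Add(-4424, -3563), -1)) = Mul(Add(2692, Pow(Add(-5, 3), 3)), Pow(-7987, -1)) = Mul(Add(2692, Pow(-2, 3)), Rational(-1, 7987)) = Mul(Add(2692, -8), Rational(-1, 7987)) = Mul(2684, Rational(-1, 7987)) = Rational(-2684, 7987)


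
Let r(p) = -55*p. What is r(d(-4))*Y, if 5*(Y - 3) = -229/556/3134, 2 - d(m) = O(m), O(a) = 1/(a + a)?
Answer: -4887680897/13940032 ≈ -350.62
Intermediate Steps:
O(a) = 1/(2*a)
d(m) = 2 - 1/(2*m)
Y = 26137331/8712520 (Y = 3 + (-229/556/3134)/5 = 3 + (-229*1/556*(1/3134))/5 = 3 + (-229/556*1/3134)/5 = 3 + (⅕)*(-229/1742504) = 3 - 229/8712520 = 26137331/8712520 ≈ 3.0000)
r(d(-4))*Y = -55*(2 - ½/(-4))*(26137331/8712520) = -55*(2 - ½*(-¼))*(26137331/8712520) = -55*(2 + ⅛)*(26137331/8712520) = -55*17/8*(26137331/8712520) = -935/8*26137331/8712520 = -4887680897/13940032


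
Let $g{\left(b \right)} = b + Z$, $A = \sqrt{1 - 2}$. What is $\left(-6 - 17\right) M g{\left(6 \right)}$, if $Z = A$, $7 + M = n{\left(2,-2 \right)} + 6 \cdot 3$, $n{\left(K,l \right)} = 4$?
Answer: $-2070 - 345 i \approx -2070.0 - 345.0 i$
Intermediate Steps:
$M = 15$ ($M = -7 + \left(4 + 6 \cdot 3\right) = -7 + \left(4 + 18\right) = -7 + 22 = 15$)
$A = i$ ($A = \sqrt{-1} = i \approx 1.0 i$)
$Z = i \approx 1.0 i$
$g{\left(b \right)} = i + b$ ($g{\left(b \right)} = b + i = i + b$)
$\left(-6 - 17\right) M g{\left(6 \right)} = \left(-6 - 17\right) 15 \left(i + 6\right) = \left(-6 - 17\right) 15 \left(6 + i\right) = \left(-23\right) 15 \left(6 + i\right) = - 345 \left(6 + i\right) = -2070 - 345 i$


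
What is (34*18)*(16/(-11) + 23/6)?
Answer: 16014/11 ≈ 1455.8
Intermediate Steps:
(34*18)*(16/(-11) + 23/6) = 612*(16*(-1/11) + 23*(⅙)) = 612*(-16/11 + 23/6) = 612*(157/66) = 16014/11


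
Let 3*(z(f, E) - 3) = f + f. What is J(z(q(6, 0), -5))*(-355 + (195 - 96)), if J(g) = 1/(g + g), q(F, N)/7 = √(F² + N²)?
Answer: -128/31 ≈ -4.1290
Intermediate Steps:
q(F, N) = 7*√(F² + N²)
z(f, E) = 3 + 2*f/3 (z(f, E) = 3 + (f + f)/3 = 3 + (2*f)/3 = 3 + 2*f/3)
J(g) = 1/(2*g)
J(z(q(6, 0), -5))*(-355 + (195 - 96)) = (1/(2*(3 + 2*(7*√(6² + 0²))/3)))*(-355 + (195 - 96)) = (1/(2*(3 + 2*(7*√(36 + 0))/3)))*(-355 + 99) = (1/(2*(3 + 2*(7*√36)/3)))*(-256) = (1/(2*(3 + 2*(7*6)/3)))*(-256) = (1/(2*(3 + (⅔)*42)))*(-256) = (1/(2*(3 + 28)))*(-256) = ((½)/31)*(-256) = ((½)*(1/31))*(-256) = (1/62)*(-256) = -128/31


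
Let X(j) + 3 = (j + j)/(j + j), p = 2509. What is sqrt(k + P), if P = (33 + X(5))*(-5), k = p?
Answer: sqrt(2354) ≈ 48.518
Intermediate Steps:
X(j) = -2 (X(j) = -3 + (j + j)/(j + j) = -3 + (2*j)/((2*j)) = -3 + (2*j)*(1/(2*j)) = -3 + 1 = -2)
k = 2509
P = -155 (P = (33 - 2)*(-5) = 31*(-5) = -155)
sqrt(k + P) = sqrt(2509 - 155) = sqrt(2354)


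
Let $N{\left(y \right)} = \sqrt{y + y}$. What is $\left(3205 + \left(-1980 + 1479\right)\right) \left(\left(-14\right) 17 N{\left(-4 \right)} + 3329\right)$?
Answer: $9001616 - 1287104 i \sqrt{2} \approx 9.0016 \cdot 10^{6} - 1.8202 \cdot 10^{6} i$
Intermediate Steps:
$N{\left(y \right)} = \sqrt{2} \sqrt{y}$ ($N{\left(y \right)} = \sqrt{2 y} = \sqrt{2} \sqrt{y}$)
$\left(3205 + \left(-1980 + 1479\right)\right) \left(\left(-14\right) 17 N{\left(-4 \right)} + 3329\right) = \left(3205 + \left(-1980 + 1479\right)\right) \left(\left(-14\right) 17 \sqrt{2} \sqrt{-4} + 3329\right) = \left(3205 - 501\right) \left(- 238 \sqrt{2} \cdot 2 i + 3329\right) = 2704 \left(- 238 \cdot 2 i \sqrt{2} + 3329\right) = 2704 \left(- 476 i \sqrt{2} + 3329\right) = 2704 \left(3329 - 476 i \sqrt{2}\right) = 9001616 - 1287104 i \sqrt{2}$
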